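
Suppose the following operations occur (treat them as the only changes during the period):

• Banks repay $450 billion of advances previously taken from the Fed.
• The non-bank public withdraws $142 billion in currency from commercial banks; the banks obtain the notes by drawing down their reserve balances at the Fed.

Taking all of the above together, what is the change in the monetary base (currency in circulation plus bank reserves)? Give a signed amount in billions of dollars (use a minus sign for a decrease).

Fed balance sheet:
  Assets:      Loans to banks −$450B
  Liabilities: Bank reserves −$592B, Currency in circulation +$142B
Monetary base = currency + reserves: +$142B + (−$592B) = -$450 billion.

-$450 billion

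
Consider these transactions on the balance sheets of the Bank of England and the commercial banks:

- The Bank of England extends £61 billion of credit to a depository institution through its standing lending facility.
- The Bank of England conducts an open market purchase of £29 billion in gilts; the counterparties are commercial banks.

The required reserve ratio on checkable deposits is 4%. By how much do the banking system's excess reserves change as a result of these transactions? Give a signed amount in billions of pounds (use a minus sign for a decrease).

Discount-window loan £61 billion: reserves +£61B, deposits 0.
OMO purchase (from banks) £29 billion: reserves +£29B, deposits 0.
Totals: Δreserves = +£90B, Δdeposits = 0.
Δrequired reserves = 4% × 0 = 0.
Δexcess reserves = Δreserves − Δrequired = +£90B − (0) = +£90 billion.

+£90 billion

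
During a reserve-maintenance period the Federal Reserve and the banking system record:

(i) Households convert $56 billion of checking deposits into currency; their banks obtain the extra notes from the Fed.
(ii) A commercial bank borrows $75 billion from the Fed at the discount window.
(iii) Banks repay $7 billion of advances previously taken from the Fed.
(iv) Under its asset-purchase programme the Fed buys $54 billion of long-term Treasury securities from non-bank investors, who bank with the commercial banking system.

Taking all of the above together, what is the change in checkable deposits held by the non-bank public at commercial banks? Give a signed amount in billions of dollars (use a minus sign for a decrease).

Fed balance sheet:
  Assets:      Securities +$54B, Loans to banks +$68B
  Liabilities: Bank reserves +$66B, Currency in circulation +$56B
Commercial banking system:
  Assets:      Reserves at CB +$66B
  Liabilities: Checkable deposits −$2B, Borrowings from CB +$68B
So the change in checkable deposits held by the non-bank public at commercial banks is -$2 billion.

-$2 billion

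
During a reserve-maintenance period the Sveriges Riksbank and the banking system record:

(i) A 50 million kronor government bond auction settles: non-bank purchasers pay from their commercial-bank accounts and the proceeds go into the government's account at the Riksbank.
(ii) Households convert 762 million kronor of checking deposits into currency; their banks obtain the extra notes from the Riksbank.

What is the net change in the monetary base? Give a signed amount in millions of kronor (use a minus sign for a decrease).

Government account inflow 50 million kronor: reserves shift to a non-base liability → −50M.
Currency withdrawal 762 million kronor: just a shift between currency and reserves — both are base money → 0.
Net: −50 + 0 = -50 million.

-50 million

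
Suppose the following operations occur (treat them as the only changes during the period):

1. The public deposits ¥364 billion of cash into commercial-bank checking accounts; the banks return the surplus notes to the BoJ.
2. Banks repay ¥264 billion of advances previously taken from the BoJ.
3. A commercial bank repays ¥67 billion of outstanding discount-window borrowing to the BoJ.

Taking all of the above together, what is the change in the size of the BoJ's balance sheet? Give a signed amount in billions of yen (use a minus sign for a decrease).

-¥331 billion

BoJ balance sheet:
  Assets:      Loans to banks −¥331B
  Liabilities: Bank reserves +¥33B, Currency in circulation −¥364B
Commercial banking system:
  Assets:      Reserves at CB +¥33B
  Liabilities: Checkable deposits +¥364B, Borrowings from CB −¥331B
Change in total BoJ assets = -¥331 billion.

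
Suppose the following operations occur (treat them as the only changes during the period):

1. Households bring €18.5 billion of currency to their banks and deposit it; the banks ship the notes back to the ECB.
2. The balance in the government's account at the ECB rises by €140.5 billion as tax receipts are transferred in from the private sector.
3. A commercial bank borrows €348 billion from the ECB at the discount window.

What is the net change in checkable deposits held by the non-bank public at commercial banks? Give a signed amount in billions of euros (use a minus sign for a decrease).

Currency deposit €18.5 billion: non-bank counterparties' bank balances rise → +€18.5B.
Government account inflow €140.5 billion: non-bank counterparties' bank balances fall → −€140.5B.
Discount-window loan €348 billion: the counterparty is a bank, so public deposits are unchanged → 0.
Net: 18.5 − 140.5 + 0 = -€122 billion.

-€122 billion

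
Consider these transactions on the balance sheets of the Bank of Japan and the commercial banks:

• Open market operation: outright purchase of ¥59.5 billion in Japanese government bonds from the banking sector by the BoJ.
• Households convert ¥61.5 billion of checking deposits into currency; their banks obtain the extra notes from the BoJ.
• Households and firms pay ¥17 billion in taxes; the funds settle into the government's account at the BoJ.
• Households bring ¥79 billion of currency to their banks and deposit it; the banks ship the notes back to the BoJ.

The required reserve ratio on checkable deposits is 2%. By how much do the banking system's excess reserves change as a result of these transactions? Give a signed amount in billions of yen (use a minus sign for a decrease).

OMO purchase (from banks) ¥59.5 billion: reserves +¥59.5B, deposits 0.
Currency withdrawal ¥61.5 billion: reserves −¥61.5B, deposits −¥61.5B.
Government account inflow ¥17 billion: reserves −¥17B, deposits −¥17B.
Currency deposit ¥79 billion: reserves +¥79B, deposits +¥79B.
Totals: Δreserves = +¥60B, Δdeposits = +¥0.5B.
Δrequired reserves = 2% × +¥0.5B = +¥0.01B.
Δexcess reserves = Δreserves − Δrequired = +¥60B − (+¥0.01B) = +¥59.99 billion.

+¥59.99 billion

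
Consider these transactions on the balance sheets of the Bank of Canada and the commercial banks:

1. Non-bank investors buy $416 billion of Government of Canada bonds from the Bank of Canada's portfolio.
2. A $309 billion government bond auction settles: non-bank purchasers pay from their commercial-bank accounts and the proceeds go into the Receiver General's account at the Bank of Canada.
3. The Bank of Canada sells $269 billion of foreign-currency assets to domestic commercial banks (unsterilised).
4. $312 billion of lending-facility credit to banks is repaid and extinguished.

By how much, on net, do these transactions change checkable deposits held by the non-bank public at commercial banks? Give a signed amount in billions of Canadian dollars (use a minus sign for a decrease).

Bank of Canada balance sheet:
  Assets:      Securities −$416B, Loans to banks −$312B, Foreign assets −$269B
  Liabilities: Bank reserves −$1306B, Government deposits +$309B
Commercial banking system:
  Assets:      Reserves at CB −$1306B, Foreign assets +$269B
  Liabilities: Checkable deposits −$725B, Borrowings from CB −$312B
So the change in checkable deposits held by the non-bank public at commercial banks is -$725 billion.

-$725 billion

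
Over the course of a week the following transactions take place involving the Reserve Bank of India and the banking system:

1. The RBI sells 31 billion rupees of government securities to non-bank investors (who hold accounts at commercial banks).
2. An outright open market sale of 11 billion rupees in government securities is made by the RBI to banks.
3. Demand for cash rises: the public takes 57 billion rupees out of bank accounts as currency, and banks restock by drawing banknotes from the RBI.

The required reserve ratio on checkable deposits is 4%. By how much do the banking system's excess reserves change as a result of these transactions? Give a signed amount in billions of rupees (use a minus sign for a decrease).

-95.48 billion

Asset sale (to non-banks) 31 billion rupees: reserves −31B, deposits −31B.
OMO sale (to banks) 11 billion rupees: reserves −11B, deposits 0.
Currency withdrawal 57 billion rupees: reserves −57B, deposits −57B.
Totals: Δreserves = −99B, Δdeposits = −88B.
Δrequired reserves = 4% × −88B = −3.52B.
Δexcess reserves = Δreserves − Δrequired = −99B − (−3.52B) = -95.48 billion.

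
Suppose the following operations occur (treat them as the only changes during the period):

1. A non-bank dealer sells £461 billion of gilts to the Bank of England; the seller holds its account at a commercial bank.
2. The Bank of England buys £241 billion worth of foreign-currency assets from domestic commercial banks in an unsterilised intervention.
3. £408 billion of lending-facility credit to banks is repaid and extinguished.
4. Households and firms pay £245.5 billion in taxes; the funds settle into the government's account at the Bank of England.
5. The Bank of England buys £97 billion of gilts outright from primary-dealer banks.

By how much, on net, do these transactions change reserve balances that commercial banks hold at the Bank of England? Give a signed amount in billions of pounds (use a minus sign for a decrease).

+£145.5 billion

Asset purchase (from non-banks) £461 billion: the Bank of England pays by crediting reserve accounts → +£461B.
FX purchase £241 billion: the Bank of England pays by crediting reserve accounts → +£241B.
Discount-window repayment £408 billion: repayment is debited from reserves → −£408B.
Government account inflow £245.5 billion: funds move from bank reserves into the government account → −£245.5B.
OMO purchase (from banks) £97 billion: the Bank of England pays by crediting reserve accounts → +£97B.
Net: 461 + 241 − 408 − 245.5 + 97 = +£145.5 billion.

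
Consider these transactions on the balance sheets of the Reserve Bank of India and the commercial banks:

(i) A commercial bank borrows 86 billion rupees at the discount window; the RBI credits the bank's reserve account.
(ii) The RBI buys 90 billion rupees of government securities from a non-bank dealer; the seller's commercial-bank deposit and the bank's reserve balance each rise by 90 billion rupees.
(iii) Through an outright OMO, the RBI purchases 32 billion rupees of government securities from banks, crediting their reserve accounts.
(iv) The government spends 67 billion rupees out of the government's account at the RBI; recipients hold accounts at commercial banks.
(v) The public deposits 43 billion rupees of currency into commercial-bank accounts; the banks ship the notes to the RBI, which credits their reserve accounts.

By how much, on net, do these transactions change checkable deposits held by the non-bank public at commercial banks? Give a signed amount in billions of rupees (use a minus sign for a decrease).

+200 billion

RBI balance sheet:
  Assets:      Securities +122B, Loans to banks +86B
  Liabilities: Bank reserves +318B, Currency in circulation −43B, Government deposits −67B
Commercial banking system:
  Assets:      Reserves at CB +318B, Securities −32B
  Liabilities: Checkable deposits +200B, Borrowings from CB +86B
So the change in checkable deposits held by the non-bank public at commercial banks is +200 billion.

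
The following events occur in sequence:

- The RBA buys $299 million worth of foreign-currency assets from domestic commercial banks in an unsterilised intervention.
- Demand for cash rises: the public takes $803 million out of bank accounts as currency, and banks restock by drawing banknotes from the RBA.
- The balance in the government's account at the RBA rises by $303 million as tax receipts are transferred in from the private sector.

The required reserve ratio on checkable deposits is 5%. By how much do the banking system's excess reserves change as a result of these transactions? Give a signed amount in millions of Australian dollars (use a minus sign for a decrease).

-$751.7 million

FX purchase $299 million: reserves +$299M, deposits 0.
Currency withdrawal $803 million: reserves −$803M, deposits −$803M.
Government account inflow $303 million: reserves −$303M, deposits −$303M.
Totals: Δreserves = −$807M, Δdeposits = −$1106M.
Δrequired reserves = 5% × −$1106M = −$55.3M.
Δexcess reserves = Δreserves − Δrequired = −$807M − (−$55.3M) = -$751.7 million.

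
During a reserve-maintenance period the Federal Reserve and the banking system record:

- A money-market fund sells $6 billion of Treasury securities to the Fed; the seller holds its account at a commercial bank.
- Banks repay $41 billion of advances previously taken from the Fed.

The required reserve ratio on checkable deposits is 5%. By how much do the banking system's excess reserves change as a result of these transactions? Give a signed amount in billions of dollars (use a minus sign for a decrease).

Asset purchase (from non-banks) $6 billion: reserves +$6B, deposits +$6B.
Discount-window repayment $41 billion: reserves −$41B, deposits 0.
Totals: Δreserves = −$35B, Δdeposits = +$6B.
Δrequired reserves = 5% × +$6B = +$0.3B.
Δexcess reserves = Δreserves − Δrequired = −$35B − (+$0.3B) = -$35.3 billion.

-$35.3 billion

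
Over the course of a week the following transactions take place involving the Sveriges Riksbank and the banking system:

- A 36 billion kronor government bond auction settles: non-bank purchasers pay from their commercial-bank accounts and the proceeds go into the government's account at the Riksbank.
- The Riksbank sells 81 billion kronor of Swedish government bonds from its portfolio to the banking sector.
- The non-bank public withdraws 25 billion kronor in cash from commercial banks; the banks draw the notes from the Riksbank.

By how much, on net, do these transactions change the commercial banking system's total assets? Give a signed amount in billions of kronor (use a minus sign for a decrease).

-61 billion

Government account inflow 36 billion kronor: bank balance sheets shrink → −36B.
OMO sale (to banks) 81 billion kronor: just an asset swap on bank balance sheets → 0.
Currency withdrawal 25 billion kronor: bank balance sheets shrink → −25B.
Net: −36 + 0 − 25 = -61 billion.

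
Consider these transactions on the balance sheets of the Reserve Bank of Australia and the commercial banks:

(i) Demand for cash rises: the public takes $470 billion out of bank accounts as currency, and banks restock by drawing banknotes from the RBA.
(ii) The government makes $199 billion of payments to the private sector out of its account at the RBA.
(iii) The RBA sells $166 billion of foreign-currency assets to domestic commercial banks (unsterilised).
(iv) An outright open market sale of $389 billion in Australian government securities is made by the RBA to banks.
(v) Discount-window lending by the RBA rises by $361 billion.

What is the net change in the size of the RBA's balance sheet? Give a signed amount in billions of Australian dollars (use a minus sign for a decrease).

Currency withdrawal $470 billion: only the composition of liabilities changes → 0.
Government spending $199 billion: only the composition of liabilities changes → 0.
FX sale $166 billion: an RBA asset is shed → −$166B.
OMO sale (to banks) $389 billion: an RBA asset is shed → −$389B.
Discount-window loan $361 billion: an RBA asset is acquired → +$361B.
Net: 0 + 0 − 166 − 389 + 361 = -$194 billion.

-$194 billion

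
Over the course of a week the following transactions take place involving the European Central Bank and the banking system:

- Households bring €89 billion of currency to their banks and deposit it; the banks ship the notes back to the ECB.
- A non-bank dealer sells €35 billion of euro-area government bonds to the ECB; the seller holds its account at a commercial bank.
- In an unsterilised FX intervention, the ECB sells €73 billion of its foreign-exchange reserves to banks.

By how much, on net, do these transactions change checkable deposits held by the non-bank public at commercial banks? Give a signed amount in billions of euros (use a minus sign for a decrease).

Currency deposit €89 billion: non-bank counterparties' bank balances rise → +€89B.
Asset purchase (from non-banks) €35 billion: non-bank counterparties' bank balances rise → +€35B.
FX sale €73 billion: the counterparty is a bank, so public deposits are unchanged → 0.
Net: 89 + 35 + 0 = +€124 billion.

+€124 billion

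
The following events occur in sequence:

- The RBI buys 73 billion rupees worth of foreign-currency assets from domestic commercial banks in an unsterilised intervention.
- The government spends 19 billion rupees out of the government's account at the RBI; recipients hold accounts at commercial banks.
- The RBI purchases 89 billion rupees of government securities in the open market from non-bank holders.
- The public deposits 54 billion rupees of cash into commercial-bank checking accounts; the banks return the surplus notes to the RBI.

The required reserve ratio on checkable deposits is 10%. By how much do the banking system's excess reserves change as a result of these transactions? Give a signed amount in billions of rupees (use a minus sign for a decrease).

FX purchase 73 billion rupees: reserves +73B, deposits 0.
Government spending 19 billion rupees: reserves +19B, deposits +19B.
Asset purchase (from non-banks) 89 billion rupees: reserves +89B, deposits +89B.
Currency deposit 54 billion rupees: reserves +54B, deposits +54B.
Totals: Δreserves = +235B, Δdeposits = +162B.
Δrequired reserves = 10% × +162B = +16.2B.
Δexcess reserves = Δreserves − Δrequired = +235B − (+16.2B) = +218.8 billion.

+218.8 billion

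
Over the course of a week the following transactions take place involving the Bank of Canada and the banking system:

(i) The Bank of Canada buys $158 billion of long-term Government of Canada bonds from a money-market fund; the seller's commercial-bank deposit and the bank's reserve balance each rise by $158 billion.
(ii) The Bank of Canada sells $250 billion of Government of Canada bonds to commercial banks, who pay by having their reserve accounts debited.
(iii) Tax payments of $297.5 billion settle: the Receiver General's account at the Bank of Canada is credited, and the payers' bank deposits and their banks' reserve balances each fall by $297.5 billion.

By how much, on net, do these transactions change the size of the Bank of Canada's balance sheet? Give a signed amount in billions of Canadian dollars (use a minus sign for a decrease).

Bank of Canada balance sheet:
  Assets:      Securities −$92B
  Liabilities: Bank reserves −$389.5B, Government deposits +$297.5B
Commercial banking system:
  Assets:      Reserves at CB −$389.5B, Securities +$250B
  Liabilities: Checkable deposits −$139.5B
Change in total Bank of Canada assets = -$92 billion.

-$92 billion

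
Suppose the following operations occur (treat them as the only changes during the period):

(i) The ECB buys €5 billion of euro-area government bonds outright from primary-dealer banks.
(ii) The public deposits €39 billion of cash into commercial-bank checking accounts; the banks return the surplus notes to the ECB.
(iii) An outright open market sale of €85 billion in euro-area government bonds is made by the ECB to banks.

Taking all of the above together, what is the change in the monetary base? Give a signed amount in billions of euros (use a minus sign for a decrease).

OMO purchase (from banks) €5 billion: ECB balance sheet expands → +€5B.
Currency deposit €39 billion: just a shift between currency and reserves — both are base money → 0.
OMO sale (to banks) €85 billion: ECB balance sheet contracts → −€85B.
Net: 5 + 0 − 85 = -€80 billion.

-€80 billion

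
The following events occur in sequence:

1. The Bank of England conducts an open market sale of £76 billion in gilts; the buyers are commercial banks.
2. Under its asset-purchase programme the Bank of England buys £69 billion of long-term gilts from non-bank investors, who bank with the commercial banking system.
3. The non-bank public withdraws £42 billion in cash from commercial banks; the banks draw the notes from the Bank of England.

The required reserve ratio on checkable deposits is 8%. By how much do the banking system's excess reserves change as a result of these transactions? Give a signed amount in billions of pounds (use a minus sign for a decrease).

OMO sale (to banks) £76 billion: reserves −£76B, deposits 0.
Asset purchase (from non-banks) £69 billion: reserves +£69B, deposits +£69B.
Currency withdrawal £42 billion: reserves −£42B, deposits −£42B.
Totals: Δreserves = −£49B, Δdeposits = +£27B.
Δrequired reserves = 8% × +£27B = +£2.16B.
Δexcess reserves = Δreserves − Δrequired = −£49B − (+£2.16B) = -£51.16 billion.

-£51.16 billion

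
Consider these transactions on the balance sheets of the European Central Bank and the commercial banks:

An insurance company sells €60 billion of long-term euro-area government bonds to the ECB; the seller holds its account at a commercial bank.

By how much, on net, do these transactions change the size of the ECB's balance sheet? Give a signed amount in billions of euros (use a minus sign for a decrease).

+€60 billion

ECB balance sheet:
  Assets:      Securities +€60B
  Liabilities: Bank reserves +€60B
Commercial banking system:
  Assets:      Reserves at CB +€60B
  Liabilities: Checkable deposits +€60B
Change in total ECB assets = +€60 billion.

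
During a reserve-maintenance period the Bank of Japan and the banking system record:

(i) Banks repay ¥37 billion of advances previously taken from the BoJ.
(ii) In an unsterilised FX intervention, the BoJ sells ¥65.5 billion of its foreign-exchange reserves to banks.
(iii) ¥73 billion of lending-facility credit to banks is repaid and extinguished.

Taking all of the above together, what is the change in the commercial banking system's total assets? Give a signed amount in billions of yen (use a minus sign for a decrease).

Discount-window repayment ¥37 billion: bank balance sheets shrink → −¥37B.
FX sale ¥65.5 billion: just an asset swap on bank balance sheets → 0.
Discount-window repayment ¥73 billion: bank balance sheets shrink → −¥73B.
Net: −37 + 0 − 73 = -¥110 billion.

-¥110 billion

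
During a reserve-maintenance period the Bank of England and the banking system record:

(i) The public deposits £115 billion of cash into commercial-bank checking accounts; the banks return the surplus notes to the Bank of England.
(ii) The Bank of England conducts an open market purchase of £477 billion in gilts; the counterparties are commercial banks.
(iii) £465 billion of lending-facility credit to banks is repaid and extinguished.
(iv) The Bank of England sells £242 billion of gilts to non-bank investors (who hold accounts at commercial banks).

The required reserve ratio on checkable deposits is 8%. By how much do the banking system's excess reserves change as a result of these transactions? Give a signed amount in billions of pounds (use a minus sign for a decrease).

Currency deposit £115 billion: reserves +£115B, deposits +£115B.
OMO purchase (from banks) £477 billion: reserves +£477B, deposits 0.
Discount-window repayment £465 billion: reserves −£465B, deposits 0.
Asset sale (to non-banks) £242 billion: reserves −£242B, deposits −£242B.
Totals: Δreserves = −£115B, Δdeposits = −£127B.
Δrequired reserves = 8% × −£127B = −£10.16B.
Δexcess reserves = Δreserves − Δrequired = −£115B − (−£10.16B) = -£104.84 billion.

-£104.84 billion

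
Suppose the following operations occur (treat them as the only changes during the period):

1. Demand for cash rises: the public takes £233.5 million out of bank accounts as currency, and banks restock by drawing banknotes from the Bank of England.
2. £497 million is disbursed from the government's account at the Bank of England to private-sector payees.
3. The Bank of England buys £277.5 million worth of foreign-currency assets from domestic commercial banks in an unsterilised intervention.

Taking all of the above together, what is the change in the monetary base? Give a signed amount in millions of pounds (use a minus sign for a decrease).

+£774.5 million

Bank of England balance sheet:
  Assets:      Foreign assets +£277.5M
  Liabilities: Bank reserves +£541M, Currency in circulation +£233.5M, Government deposits −£497M
Commercial banking system:
  Assets:      Reserves at CB +£541M, Foreign assets −£277.5M
  Liabilities: Checkable deposits +£263.5M
Monetary base = currency + reserves: +£233.5M + (+£541M) = +£774.5 million.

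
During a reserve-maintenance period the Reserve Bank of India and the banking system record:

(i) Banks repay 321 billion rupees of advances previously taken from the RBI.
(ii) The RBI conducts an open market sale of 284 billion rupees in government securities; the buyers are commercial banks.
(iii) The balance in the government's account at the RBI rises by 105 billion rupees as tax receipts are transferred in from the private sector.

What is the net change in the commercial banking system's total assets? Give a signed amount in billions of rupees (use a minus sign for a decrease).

-426 billion

RBI balance sheet:
  Assets:      Securities −284B, Loans to banks −321B
  Liabilities: Bank reserves −710B, Government deposits +105B
Commercial banking system:
  Assets:      Reserves at CB −710B, Securities +284B
  Liabilities: Checkable deposits −105B, Borrowings from CB −321B
Change in total bank assets = -426 billion.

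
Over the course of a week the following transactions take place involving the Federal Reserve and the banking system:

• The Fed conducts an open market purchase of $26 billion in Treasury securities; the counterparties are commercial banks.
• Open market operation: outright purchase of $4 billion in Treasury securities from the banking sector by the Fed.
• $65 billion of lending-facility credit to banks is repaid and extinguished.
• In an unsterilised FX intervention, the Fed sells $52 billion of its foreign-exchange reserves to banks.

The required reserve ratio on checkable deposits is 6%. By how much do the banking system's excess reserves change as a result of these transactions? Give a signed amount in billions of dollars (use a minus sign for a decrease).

OMO purchase (from banks) $26 billion: reserves +$26B, deposits 0.
OMO purchase (from banks) $4 billion: reserves +$4B, deposits 0.
Discount-window repayment $65 billion: reserves −$65B, deposits 0.
FX sale $52 billion: reserves −$52B, deposits 0.
Totals: Δreserves = −$87B, Δdeposits = 0.
Δrequired reserves = 6% × 0 = 0.
Δexcess reserves = Δreserves − Δrequired = −$87B − (0) = -$87 billion.

-$87 billion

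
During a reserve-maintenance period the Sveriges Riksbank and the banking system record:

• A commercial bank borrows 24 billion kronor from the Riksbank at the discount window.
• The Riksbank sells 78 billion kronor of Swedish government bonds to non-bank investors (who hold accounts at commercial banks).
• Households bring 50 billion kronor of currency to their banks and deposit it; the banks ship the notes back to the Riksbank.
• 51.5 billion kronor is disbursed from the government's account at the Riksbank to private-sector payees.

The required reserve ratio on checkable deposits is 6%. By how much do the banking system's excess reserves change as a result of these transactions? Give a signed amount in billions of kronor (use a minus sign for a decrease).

Discount-window loan 24 billion kronor: reserves +24B, deposits 0.
Asset sale (to non-banks) 78 billion kronor: reserves −78B, deposits −78B.
Currency deposit 50 billion kronor: reserves +50B, deposits +50B.
Government spending 51.5 billion kronor: reserves +51.5B, deposits +51.5B.
Totals: Δreserves = +47.5B, Δdeposits = +23.5B.
Δrequired reserves = 6% × +23.5B = +1.41B.
Δexcess reserves = Δreserves − Δrequired = +47.5B − (+1.41B) = +46.09 billion.

+46.09 billion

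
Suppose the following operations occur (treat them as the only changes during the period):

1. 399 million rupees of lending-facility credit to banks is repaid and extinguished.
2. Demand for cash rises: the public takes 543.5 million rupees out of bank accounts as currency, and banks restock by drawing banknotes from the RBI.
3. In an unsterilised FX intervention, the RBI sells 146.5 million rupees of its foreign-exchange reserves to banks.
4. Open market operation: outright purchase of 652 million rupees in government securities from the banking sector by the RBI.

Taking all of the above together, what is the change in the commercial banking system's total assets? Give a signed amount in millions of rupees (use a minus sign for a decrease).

-942.5 million

Discount-window repayment 399 million rupees: bank balance sheets shrink → −399M.
Currency withdrawal 543.5 million rupees: bank balance sheets shrink → −543.5M.
FX sale 146.5 million rupees: just an asset swap on bank balance sheets → 0.
OMO purchase (from banks) 652 million rupees: just an asset swap on bank balance sheets → 0.
Net: −399 − 543.5 + 0 + 0 = -942.5 million.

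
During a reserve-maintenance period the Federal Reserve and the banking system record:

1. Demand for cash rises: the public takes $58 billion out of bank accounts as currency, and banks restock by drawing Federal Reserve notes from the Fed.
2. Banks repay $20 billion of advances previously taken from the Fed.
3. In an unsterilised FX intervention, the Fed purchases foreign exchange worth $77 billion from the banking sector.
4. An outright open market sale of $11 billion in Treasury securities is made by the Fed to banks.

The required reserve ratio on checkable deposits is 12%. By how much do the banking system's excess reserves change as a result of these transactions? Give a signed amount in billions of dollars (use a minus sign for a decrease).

-$5.04 billion

Currency withdrawal $58 billion: reserves −$58B, deposits −$58B.
Discount-window repayment $20 billion: reserves −$20B, deposits 0.
FX purchase $77 billion: reserves +$77B, deposits 0.
OMO sale (to banks) $11 billion: reserves −$11B, deposits 0.
Totals: Δreserves = −$12B, Δdeposits = −$58B.
Δrequired reserves = 12% × −$58B = −$6.96B.
Δexcess reserves = Δreserves − Δrequired = −$12B − (−$6.96B) = -$5.04 billion.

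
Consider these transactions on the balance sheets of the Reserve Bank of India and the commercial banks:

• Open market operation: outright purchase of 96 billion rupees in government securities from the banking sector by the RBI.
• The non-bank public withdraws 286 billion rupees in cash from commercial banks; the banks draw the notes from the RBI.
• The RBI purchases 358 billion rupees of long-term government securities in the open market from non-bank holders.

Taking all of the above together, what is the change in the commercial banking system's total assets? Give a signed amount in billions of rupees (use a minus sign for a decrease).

+72 billion

OMO purchase (from banks) 96 billion rupees: just an asset swap on bank balance sheets → 0.
Currency withdrawal 286 billion rupees: bank balance sheets shrink → −286B.
Asset purchase (from non-banks) 358 billion rupees: bank balance sheets expand → +358B.
Net: 0 − 286 + 358 = +72 billion.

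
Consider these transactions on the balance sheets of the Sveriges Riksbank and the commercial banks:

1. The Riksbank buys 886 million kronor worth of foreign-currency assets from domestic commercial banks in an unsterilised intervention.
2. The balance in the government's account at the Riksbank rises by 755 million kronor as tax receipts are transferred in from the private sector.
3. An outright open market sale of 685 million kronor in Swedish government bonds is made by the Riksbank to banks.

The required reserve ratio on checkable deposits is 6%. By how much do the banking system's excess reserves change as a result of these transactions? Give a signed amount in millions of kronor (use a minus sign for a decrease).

FX purchase 886 million kronor: reserves +886M, deposits 0.
Government account inflow 755 million kronor: reserves −755M, deposits −755M.
OMO sale (to banks) 685 million kronor: reserves −685M, deposits 0.
Totals: Δreserves = −554M, Δdeposits = −755M.
Δrequired reserves = 6% × −755M = −45.3M.
Δexcess reserves = Δreserves − Δrequired = −554M − (−45.3M) = -508.7 million.

-508.7 million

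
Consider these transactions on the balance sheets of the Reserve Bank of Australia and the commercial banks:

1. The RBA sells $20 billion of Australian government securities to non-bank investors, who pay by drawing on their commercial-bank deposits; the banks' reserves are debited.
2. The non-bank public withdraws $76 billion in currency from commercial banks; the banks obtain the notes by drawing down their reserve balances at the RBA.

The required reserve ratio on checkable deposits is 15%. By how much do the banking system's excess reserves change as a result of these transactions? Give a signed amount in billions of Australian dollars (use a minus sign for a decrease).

Asset sale (to non-banks) $20 billion: reserves −$20B, deposits −$20B.
Currency withdrawal $76 billion: reserves −$76B, deposits −$76B.
Totals: Δreserves = −$96B, Δdeposits = −$96B.
Δrequired reserves = 15% × −$96B = −$14.4B.
Δexcess reserves = Δreserves − Δrequired = −$96B − (−$14.4B) = -$81.6 billion.

-$81.6 billion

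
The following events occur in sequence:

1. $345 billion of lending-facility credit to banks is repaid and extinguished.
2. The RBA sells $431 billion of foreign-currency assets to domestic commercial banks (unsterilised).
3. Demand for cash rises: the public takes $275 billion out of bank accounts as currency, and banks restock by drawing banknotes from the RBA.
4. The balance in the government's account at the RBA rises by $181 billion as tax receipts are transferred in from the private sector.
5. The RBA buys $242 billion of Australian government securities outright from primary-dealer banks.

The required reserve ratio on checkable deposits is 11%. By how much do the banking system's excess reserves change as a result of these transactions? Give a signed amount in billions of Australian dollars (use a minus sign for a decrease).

-$939.84 billion

Discount-window repayment $345 billion: reserves −$345B, deposits 0.
FX sale $431 billion: reserves −$431B, deposits 0.
Currency withdrawal $275 billion: reserves −$275B, deposits −$275B.
Government account inflow $181 billion: reserves −$181B, deposits −$181B.
OMO purchase (from banks) $242 billion: reserves +$242B, deposits 0.
Totals: Δreserves = −$990B, Δdeposits = −$456B.
Δrequired reserves = 11% × −$456B = −$50.16B.
Δexcess reserves = Δreserves − Δrequired = −$990B − (−$50.16B) = -$939.84 billion.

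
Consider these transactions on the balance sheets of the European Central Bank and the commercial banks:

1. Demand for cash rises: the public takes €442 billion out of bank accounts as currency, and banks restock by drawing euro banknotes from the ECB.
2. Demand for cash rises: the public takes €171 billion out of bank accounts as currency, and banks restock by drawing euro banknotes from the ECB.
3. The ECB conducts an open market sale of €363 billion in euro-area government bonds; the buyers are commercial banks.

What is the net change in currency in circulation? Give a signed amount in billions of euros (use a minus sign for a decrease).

Currency withdrawal €442 billion: notes leave the central bank → +€442B.
Currency withdrawal €171 billion: notes leave the central bank → +€171B.
OMO sale (to banks) €363 billion: no currency enters or leaves circulation → 0.
Net: 442 + 171 + 0 = +€613 billion.

+€613 billion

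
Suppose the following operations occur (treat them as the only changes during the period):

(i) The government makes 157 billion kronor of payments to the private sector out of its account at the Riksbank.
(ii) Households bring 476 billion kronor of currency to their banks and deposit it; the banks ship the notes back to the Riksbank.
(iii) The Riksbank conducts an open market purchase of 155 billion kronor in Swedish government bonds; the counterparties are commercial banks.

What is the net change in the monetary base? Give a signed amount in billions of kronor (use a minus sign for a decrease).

Riksbank balance sheet:
  Assets:      Securities +155B
  Liabilities: Bank reserves +788B, Currency in circulation −476B, Government deposits −157B
Commercial banking system:
  Assets:      Reserves at CB +788B, Securities −155B
  Liabilities: Checkable deposits +633B
Monetary base = currency + reserves: −476B + (+788B) = +312 billion.

+312 billion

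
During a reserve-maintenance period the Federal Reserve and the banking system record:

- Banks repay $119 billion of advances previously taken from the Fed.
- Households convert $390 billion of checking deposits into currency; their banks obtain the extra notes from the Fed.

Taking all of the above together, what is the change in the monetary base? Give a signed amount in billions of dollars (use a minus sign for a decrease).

Discount-window repayment $119 billion: Fed balance sheet contracts → −$119B.
Currency withdrawal $390 billion: just a shift between currency and reserves — both are base money → 0.
Net: −119 + 0 = -$119 billion.

-$119 billion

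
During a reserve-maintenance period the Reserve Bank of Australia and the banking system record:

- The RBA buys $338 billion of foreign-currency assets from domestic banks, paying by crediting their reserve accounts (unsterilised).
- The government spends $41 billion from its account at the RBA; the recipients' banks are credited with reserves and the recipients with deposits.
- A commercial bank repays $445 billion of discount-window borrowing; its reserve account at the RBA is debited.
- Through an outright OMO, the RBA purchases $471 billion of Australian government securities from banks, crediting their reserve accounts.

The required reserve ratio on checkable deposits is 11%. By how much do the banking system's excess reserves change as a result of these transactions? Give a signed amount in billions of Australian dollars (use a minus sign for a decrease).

FX purchase $338 billion: reserves +$338B, deposits 0.
Government spending $41 billion: reserves +$41B, deposits +$41B.
Discount-window repayment $445 billion: reserves −$445B, deposits 0.
OMO purchase (from banks) $471 billion: reserves +$471B, deposits 0.
Totals: Δreserves = +$405B, Δdeposits = +$41B.
Δrequired reserves = 11% × +$41B = +$4.51B.
Δexcess reserves = Δreserves − Δrequired = +$405B − (+$4.51B) = +$400.49 billion.

+$400.49 billion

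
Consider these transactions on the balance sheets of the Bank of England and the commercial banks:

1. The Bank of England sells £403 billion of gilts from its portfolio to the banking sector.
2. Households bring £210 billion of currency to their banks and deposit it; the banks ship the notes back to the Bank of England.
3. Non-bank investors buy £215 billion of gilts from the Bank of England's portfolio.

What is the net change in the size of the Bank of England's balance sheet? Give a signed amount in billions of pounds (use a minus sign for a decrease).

OMO sale (to banks) £403 billion: a Bank of England asset is shed → −£403B.
Currency deposit £210 billion: only the composition of liabilities changes → 0.
Asset sale (to non-banks) £215 billion: a Bank of England asset is shed → −£215B.
Net: −403 + 0 − 215 = -£618 billion.

-£618 billion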